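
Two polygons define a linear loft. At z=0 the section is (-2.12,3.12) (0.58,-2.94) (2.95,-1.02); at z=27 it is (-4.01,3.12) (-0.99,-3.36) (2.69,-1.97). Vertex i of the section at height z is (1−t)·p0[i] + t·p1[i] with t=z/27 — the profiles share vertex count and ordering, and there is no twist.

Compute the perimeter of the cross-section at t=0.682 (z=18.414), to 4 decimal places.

Cross-section at t=0.682: each vertex is (1-t)·p0[i] + t·p1[i].
  v1: (1-0.682)·(-2.12,3.12) + 0.682·(-4.01,3.12) = (-3.4090,3.1200)
  v2: (1-0.682)·(0.58,-2.94) + 0.682·(-0.99,-3.36) = (-0.4907,-3.2264)
  v3: (1-0.682)·(2.95,-1.02) + 0.682·(2.69,-1.97) = (2.7727,-1.6679)
Perimeter = Σ |v_{i+1} − v_i|:
  edge 1→2: √(2.9182² + -6.3464²) = 6.9852 (running 6.9852)
  edge 2→3: √(3.2634² + 1.5585²) = 3.6165 (running 10.6017)
  edge 3→1: √(-6.1817² + 4.7879²) = 7.8190 (running 18.4207)
Perimeter = 18.4207

Perimeter at t=0.682: 18.4207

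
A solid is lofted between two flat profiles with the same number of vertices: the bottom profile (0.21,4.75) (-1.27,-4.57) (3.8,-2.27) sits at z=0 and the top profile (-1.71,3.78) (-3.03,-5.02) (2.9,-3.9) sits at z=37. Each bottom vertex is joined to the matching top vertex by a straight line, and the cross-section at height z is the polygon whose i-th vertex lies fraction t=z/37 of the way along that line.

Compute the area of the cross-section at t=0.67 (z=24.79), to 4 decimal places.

Area at t=0.67: 24.2917

Cross-section at t=0.67: each vertex is (1-t)·p0[i] + t·p1[i].
  v1: (1-0.67)·(0.21,4.75) + 0.67·(-1.71,3.78) = (-1.0764,4.1001)
  v2: (1-0.67)·(-1.27,-4.57) + 0.67·(-3.03,-5.02) = (-2.4492,-4.8715)
  v3: (1-0.67)·(3.8,-2.27) + 0.67·(2.9,-3.9) = (3.1970,-3.3621)
Shoelace sum Σ(x_i·y_{i+1} − x_{i+1}·y_i):
  i=1: -1.0764·-4.8715 − -2.4492·4.1001 = +15.2856 (running +15.2856)
  i=2: -2.4492·-3.3621 − 3.1970·-4.8715 = +23.8086 (running +39.0943)
  i=3: 3.1970·4.1001 − -1.0764·-3.3621 = +9.4891 (running +48.5833)
Area = |Σ|/2 = |48.5833|/2 = 24.2917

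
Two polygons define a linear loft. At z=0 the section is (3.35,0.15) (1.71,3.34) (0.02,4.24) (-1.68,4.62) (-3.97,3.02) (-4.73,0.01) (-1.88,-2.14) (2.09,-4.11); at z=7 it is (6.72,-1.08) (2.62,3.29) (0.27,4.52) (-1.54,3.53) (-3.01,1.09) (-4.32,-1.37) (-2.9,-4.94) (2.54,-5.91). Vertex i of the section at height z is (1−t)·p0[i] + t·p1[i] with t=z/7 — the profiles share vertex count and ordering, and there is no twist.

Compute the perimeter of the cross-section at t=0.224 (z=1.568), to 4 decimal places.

Perimeter at t=0.224: 26.6401

Cross-section at t=0.224: each vertex is (1-t)·p0[i] + t·p1[i].
  v1: (1-0.224)·(3.35,0.15) + 0.224·(6.72,-1.08) = (4.1049,-0.1255)
  v2: (1-0.224)·(1.71,3.34) + 0.224·(2.62,3.29) = (1.9138,3.3288)
  v3: (1-0.224)·(0.02,4.24) + 0.224·(0.27,4.52) = (0.0760,4.3027)
  v4: (1-0.224)·(-1.68,4.62) + 0.224·(-1.54,3.53) = (-1.6486,4.3758)
  v5: (1-0.224)·(-3.97,3.02) + 0.224·(-3.01,1.09) = (-3.7550,2.5877)
  v6: (1-0.224)·(-4.73,0.01) + 0.224·(-4.32,-1.37) = (-4.6382,-0.2991)
  v7: (1-0.224)·(-1.88,-2.14) + 0.224·(-2.9,-4.94) = (-2.1085,-2.7672)
  v8: (1-0.224)·(2.09,-4.11) + 0.224·(2.54,-5.91) = (2.1908,-4.5132)
Perimeter = Σ |v_{i+1} − v_i|:
  edge 1→2: √(-2.1910² + 3.4543²) = 4.0906 (running 4.0906)
  edge 2→3: √(-1.8378² + 0.9739²) = 2.0799 (running 6.1705)
  edge 3→4: √(-1.7246² + 0.0731²) = 1.7262 (running 7.8967)
  edge 4→5: √(-2.1063² + -1.7882²) = 2.7630 (running 10.6597)
  edge 5→6: √(-0.8832² + -2.8868²) = 3.0189 (running 13.6786)
  edge 6→7: √(2.5297² + -2.4681²) = 3.5342 (running 17.2128)
  edge 7→8: √(4.2993² + -1.7460²) = 4.6403 (running 21.8531)
  edge 8→1: √(1.9141² + 4.3877²) = 4.7870 (running 26.6401)
Perimeter = 26.6401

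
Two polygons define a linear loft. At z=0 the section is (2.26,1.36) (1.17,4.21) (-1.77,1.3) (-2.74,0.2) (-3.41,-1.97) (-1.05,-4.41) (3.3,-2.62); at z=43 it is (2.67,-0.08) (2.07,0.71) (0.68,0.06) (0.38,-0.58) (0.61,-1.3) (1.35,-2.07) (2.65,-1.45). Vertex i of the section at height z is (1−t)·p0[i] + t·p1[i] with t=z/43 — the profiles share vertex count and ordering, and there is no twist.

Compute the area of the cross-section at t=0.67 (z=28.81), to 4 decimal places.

Area at t=0.67: 10.9948

Cross-section at t=0.67: each vertex is (1-t)·p0[i] + t·p1[i].
  v1: (1-0.67)·(2.26,1.36) + 0.67·(2.67,-0.08) = (2.5347,0.3952)
  v2: (1-0.67)·(1.17,4.21) + 0.67·(2.07,0.71) = (1.7730,1.8650)
  v3: (1-0.67)·(-1.77,1.3) + 0.67·(0.68,0.06) = (-0.1285,0.4692)
  v4: (1-0.67)·(-2.74,0.2) + 0.67·(0.38,-0.58) = (-0.6496,-0.3226)
  v5: (1-0.67)·(-3.41,-1.97) + 0.67·(0.61,-1.3) = (-0.7166,-1.5211)
  v6: (1-0.67)·(-1.05,-4.41) + 0.67·(1.35,-2.07) = (0.5580,-2.8422)
  v7: (1-0.67)·(3.3,-2.62) + 0.67·(2.65,-1.45) = (2.8645,-1.8361)
Shoelace sum Σ(x_i·y_{i+1} − x_{i+1}·y_i):
  i=1: 2.5347·1.8650 − 1.7730·0.3952 = +4.0265 (running +4.0265)
  i=2: 1.7730·0.4692 − -0.1285·1.8650 = +1.0715 (running +5.0981)
  i=3: -0.1285·-0.3226 − -0.6496·0.4692 = +0.3462 (running +5.4443)
  i=4: -0.6496·-1.5211 − -0.7166·-0.3226 = +0.7569 (running +6.2012)
  i=5: -0.7166·-2.8422 − 0.5580·-1.5211 = +2.8855 (running +9.0867)
  i=6: 0.5580·-1.8361 − 2.8645·-2.8422 = +7.1169 (running +16.2037)
  i=7: 2.8645·0.3952 − 2.5347·-1.8361 = +5.7860 (running +21.9897)
Area = |Σ|/2 = |21.9897|/2 = 10.9948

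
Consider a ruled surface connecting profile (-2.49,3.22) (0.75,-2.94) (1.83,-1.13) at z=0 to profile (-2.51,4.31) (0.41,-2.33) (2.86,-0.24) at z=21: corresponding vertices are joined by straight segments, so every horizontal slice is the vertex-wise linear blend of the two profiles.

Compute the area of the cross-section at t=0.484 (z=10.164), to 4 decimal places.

Cross-section at t=0.484: each vertex is (1-t)·p0[i] + t·p1[i].
  v1: (1-0.484)·(-2.49,3.22) + 0.484·(-2.51,4.31) = (-2.4997,3.7476)
  v2: (1-0.484)·(0.75,-2.94) + 0.484·(0.41,-2.33) = (0.5854,-2.6448)
  v3: (1-0.484)·(1.83,-1.13) + 0.484·(2.86,-0.24) = (2.3285,-0.6992)
Shoelace sum Σ(x_i·y_{i+1} − x_{i+1}·y_i):
  i=1: -2.4997·-2.6448 − 0.5854·3.7476 = +4.4171 (running +4.4171)
  i=2: 0.5854·-0.6992 − 2.3285·-2.6448 = +5.7490 (running +10.1661)
  i=3: 2.3285·3.7476 − -2.4997·-0.6992 = +6.9784 (running +17.1445)
Area = |Σ|/2 = |17.1445|/2 = 8.5722

Area at t=0.484: 8.5722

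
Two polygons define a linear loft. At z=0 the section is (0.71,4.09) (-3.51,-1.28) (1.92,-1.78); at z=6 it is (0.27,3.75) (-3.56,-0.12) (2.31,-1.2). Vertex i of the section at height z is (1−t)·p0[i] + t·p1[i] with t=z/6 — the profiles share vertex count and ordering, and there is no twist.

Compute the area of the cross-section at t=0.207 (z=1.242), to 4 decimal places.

Area at t=0.207: 15.2503

Cross-section at t=0.207: each vertex is (1-t)·p0[i] + t·p1[i].
  v1: (1-0.207)·(0.71,4.09) + 0.207·(0.27,3.75) = (0.6189,4.0196)
  v2: (1-0.207)·(-3.51,-1.28) + 0.207·(-3.56,-0.12) = (-3.5204,-1.0399)
  v3: (1-0.207)·(1.92,-1.78) + 0.207·(2.31,-1.2) = (2.0007,-1.6599)
Shoelace sum Σ(x_i·y_{i+1} − x_{i+1}·y_i):
  i=1: 0.6189·-1.0399 − -3.5204·4.0196 = +13.5069 (running +13.5069)
  i=2: -3.5204·-1.6599 − 2.0007·-1.0399 = +7.9241 (running +21.4310)
  i=3: 2.0007·4.0196 − 0.6189·-1.6599 = +9.0695 (running +30.5005)
Area = |Σ|/2 = |30.5005|/2 = 15.2503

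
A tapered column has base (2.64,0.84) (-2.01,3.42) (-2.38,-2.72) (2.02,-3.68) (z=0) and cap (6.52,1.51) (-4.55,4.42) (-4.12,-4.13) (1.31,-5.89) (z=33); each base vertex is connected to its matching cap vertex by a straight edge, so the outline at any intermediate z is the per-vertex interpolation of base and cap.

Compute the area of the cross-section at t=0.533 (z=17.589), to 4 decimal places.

Cross-section at t=0.533: each vertex is (1-t)·p0[i] + t·p1[i].
  v1: (1-0.533)·(2.64,0.84) + 0.533·(6.52,1.51) = (4.7080,1.1971)
  v2: (1-0.533)·(-2.01,3.42) + 0.533·(-4.55,4.42) = (-3.3638,3.9530)
  v3: (1-0.533)·(-2.38,-2.72) + 0.533·(-4.12,-4.13) = (-3.3074,-3.4715)
  v4: (1-0.533)·(2.02,-3.68) + 0.533·(1.31,-5.89) = (1.6416,-4.8579)
Shoelace sum Σ(x_i·y_{i+1} − x_{i+1}·y_i):
  i=1: 4.7080·3.9530 − -3.3638·1.1971 = +22.6377 (running +22.6377)
  i=2: -3.3638·-3.4715 − -3.3074·3.9530 = +24.7518 (running +47.3896)
  i=3: -3.3074·-4.8579 − 1.6416·-3.4715 = +21.7660 (running +69.1556)
  i=4: 1.6416·1.1971 − 4.7080·-4.8579 = +24.8365 (running +93.9920)
Area = |Σ|/2 = |93.9920|/2 = 46.9960

Area at t=0.533: 46.9960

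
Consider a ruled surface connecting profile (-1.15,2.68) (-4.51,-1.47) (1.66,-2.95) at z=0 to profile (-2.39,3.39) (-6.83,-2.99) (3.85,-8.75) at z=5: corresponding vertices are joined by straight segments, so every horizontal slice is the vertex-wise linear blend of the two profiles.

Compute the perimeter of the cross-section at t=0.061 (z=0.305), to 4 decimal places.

Perimeter at t=0.061: 18.9041

Cross-section at t=0.061: each vertex is (1-t)·p0[i] + t·p1[i].
  v1: (1-0.061)·(-1.15,2.68) + 0.061·(-2.39,3.39) = (-1.2256,2.7233)
  v2: (1-0.061)·(-4.51,-1.47) + 0.061·(-6.83,-2.99) = (-4.6515,-1.5627)
  v3: (1-0.061)·(1.66,-2.95) + 0.061·(3.85,-8.75) = (1.7936,-3.3038)
Perimeter = Σ |v_{i+1} − v_i|:
  edge 1→2: √(-3.4259² + -4.2860²) = 5.4870 (running 5.4870)
  edge 2→3: √(6.4451² + -1.7411²) = 6.6761 (running 12.1631)
  edge 3→1: √(-3.0192² + 6.0271²) = 6.7411 (running 18.9041)
Perimeter = 18.9041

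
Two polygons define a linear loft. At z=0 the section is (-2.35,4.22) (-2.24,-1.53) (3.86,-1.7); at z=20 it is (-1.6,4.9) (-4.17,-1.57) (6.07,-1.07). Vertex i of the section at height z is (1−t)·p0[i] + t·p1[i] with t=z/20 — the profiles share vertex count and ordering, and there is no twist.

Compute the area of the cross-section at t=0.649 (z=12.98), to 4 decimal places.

Area at t=0.649: 27.0994

Cross-section at t=0.649: each vertex is (1-t)·p0[i] + t·p1[i].
  v1: (1-0.649)·(-2.35,4.22) + 0.649·(-1.6,4.9) = (-1.8632,4.6613)
  v2: (1-0.649)·(-2.24,-1.53) + 0.649·(-4.17,-1.57) = (-3.4926,-1.5560)
  v3: (1-0.649)·(3.86,-1.7) + 0.649·(6.07,-1.07) = (5.2943,-1.2911)
Shoelace sum Σ(x_i·y_{i+1} − x_{i+1}·y_i):
  i=1: -1.8632·-1.5560 − -3.4926·4.6613 = +19.1791 (running +19.1791)
  i=2: -3.4926·-1.2911 − 5.2943·-1.5560 = +12.7471 (running +31.9262)
  i=3: 5.2943·4.6613 − -1.8632·-1.2911 = +22.2727 (running +54.1989)
Area = |Σ|/2 = |54.1989|/2 = 27.0994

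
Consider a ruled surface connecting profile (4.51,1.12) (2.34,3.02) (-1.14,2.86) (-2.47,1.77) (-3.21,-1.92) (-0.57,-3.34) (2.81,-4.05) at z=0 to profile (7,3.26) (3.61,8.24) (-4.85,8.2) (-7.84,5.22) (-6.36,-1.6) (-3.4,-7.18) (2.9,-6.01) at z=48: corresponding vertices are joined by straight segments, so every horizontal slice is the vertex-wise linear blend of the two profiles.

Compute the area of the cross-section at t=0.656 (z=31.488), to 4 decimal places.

Cross-section at t=0.656: each vertex is (1-t)·p0[i] + t·p1[i].
  v1: (1-0.656)·(4.51,1.12) + 0.656·(7,3.26) = (6.1434,2.5238)
  v2: (1-0.656)·(2.34,3.02) + 0.656·(3.61,8.24) = (3.1731,6.4443)
  v3: (1-0.656)·(-1.14,2.86) + 0.656·(-4.85,8.2) = (-3.5738,6.3630)
  v4: (1-0.656)·(-2.47,1.77) + 0.656·(-7.84,5.22) = (-5.9927,4.0332)
  v5: (1-0.656)·(-3.21,-1.92) + 0.656·(-6.36,-1.6) = (-5.2764,-1.7101)
  v6: (1-0.656)·(-0.57,-3.34) + 0.656·(-3.4,-7.18) = (-2.4265,-5.8590)
  v7: (1-0.656)·(2.81,-4.05) + 0.656·(2.9,-6.01) = (2.8690,-5.3358)
Shoelace sum Σ(x_i·y_{i+1} − x_{i+1}·y_i):
  i=1: 6.1434·6.4443 − 3.1731·2.5238 = +31.5818 (running +31.5818)
  i=2: 3.1731·6.3630 − -3.5738·6.4443 = +43.2211 (running +74.8030)
  i=3: -3.5738·4.0332 − -5.9927·6.3630 = +23.7182 (running +98.5212)
  i=4: -5.9927·-1.7101 − -5.2764·4.0332 = +31.5288 (running +130.0500)
  i=5: -5.2764·-5.8590 − -2.4265·-1.7101 = +26.7652 (running +156.8152)
  i=6: -2.4265·-5.3358 − 2.8690·-5.8590 = +29.7569 (running +186.5721)
  i=7: 2.8690·2.5238 − 6.1434·-5.3358 = +40.0209 (running +226.5930)
Area = |Σ|/2 = |226.5930|/2 = 113.2965

Area at t=0.656: 113.2965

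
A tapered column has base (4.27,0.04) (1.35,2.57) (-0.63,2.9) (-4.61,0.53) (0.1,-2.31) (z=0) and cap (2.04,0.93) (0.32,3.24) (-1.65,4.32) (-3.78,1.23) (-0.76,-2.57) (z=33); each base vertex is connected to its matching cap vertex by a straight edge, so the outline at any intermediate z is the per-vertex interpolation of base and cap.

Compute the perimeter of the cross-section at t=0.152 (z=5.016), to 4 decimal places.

Perimeter at t=0.152: 20.2451

Cross-section at t=0.152: each vertex is (1-t)·p0[i] + t·p1[i].
  v1: (1-0.152)·(4.27,0.04) + 0.152·(2.04,0.93) = (3.9310,0.1753)
  v2: (1-0.152)·(1.35,2.57) + 0.152·(0.32,3.24) = (1.1934,2.6718)
  v3: (1-0.152)·(-0.63,2.9) + 0.152·(-1.65,4.32) = (-0.7850,3.1158)
  v4: (1-0.152)·(-4.61,0.53) + 0.152·(-3.78,1.23) = (-4.4838,0.6364)
  v5: (1-0.152)·(0.1,-2.31) + 0.152·(-0.76,-2.57) = (-0.0307,-2.3495)
Perimeter = Σ |v_{i+1} − v_i|:
  edge 1→2: √(-2.7376² + 2.4966²) = 3.7050 (running 3.7050)
  edge 2→3: √(-1.9785² + 0.4440²) = 2.0277 (running 5.7327)
  edge 3→4: √(-3.6988² + -2.4794²) = 4.4529 (running 10.1857)
  edge 4→5: √(4.4531² + -2.9859²) = 5.3615 (running 15.5472)
  edge 5→1: √(3.9618² + 2.5248²) = 4.6979 (running 20.2451)
Perimeter = 20.2451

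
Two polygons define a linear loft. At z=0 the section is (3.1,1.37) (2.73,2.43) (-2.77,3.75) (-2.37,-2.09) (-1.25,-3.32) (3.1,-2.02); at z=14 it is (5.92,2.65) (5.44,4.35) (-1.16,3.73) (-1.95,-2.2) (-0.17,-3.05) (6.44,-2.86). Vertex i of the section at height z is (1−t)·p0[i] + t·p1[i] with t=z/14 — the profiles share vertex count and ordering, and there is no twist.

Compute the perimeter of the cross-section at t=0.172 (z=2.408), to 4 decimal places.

Perimeter at t=0.172: 23.1848

Cross-section at t=0.172: each vertex is (1-t)·p0[i] + t·p1[i].
  v1: (1-0.172)·(3.1,1.37) + 0.172·(5.92,2.65) = (3.5850,1.5902)
  v2: (1-0.172)·(2.73,2.43) + 0.172·(5.44,4.35) = (3.1961,2.7602)
  v3: (1-0.172)·(-2.77,3.75) + 0.172·(-1.16,3.73) = (-2.4931,3.7466)
  v4: (1-0.172)·(-2.37,-2.09) + 0.172·(-1.95,-2.2) = (-2.2978,-2.1089)
  v5: (1-0.172)·(-1.25,-3.32) + 0.172·(-0.17,-3.05) = (-1.0642,-3.2736)
  v6: (1-0.172)·(3.1,-2.02) + 0.172·(6.44,-2.86) = (3.6745,-2.1645)
Perimeter = Σ |v_{i+1} − v_i|:
  edge 1→2: √(-0.3889² + 1.1701²) = 1.2330 (running 1.2330)
  edge 2→3: √(-5.6892² + 0.9863²) = 5.7741 (running 7.0071)
  edge 3→4: √(0.1953² + -5.8555²) = 5.8587 (running 12.8658)
  edge 4→5: √(1.2335² + -1.1646²) = 1.6965 (running 14.5623)
  edge 5→6: √(4.7387² + 1.1091²) = 4.8668 (running 19.4291)
  edge 6→1: √(-0.0894² + 3.7546²) = 3.7557 (running 23.1848)
Perimeter = 23.1848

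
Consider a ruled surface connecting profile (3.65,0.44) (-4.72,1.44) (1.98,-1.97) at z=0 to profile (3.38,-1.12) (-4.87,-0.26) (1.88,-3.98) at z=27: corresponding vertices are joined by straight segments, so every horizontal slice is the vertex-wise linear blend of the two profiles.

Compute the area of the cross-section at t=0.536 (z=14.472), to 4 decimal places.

Area at t=0.536: 11.7402

Cross-section at t=0.536: each vertex is (1-t)·p0[i] + t·p1[i].
  v1: (1-0.536)·(3.65,0.44) + 0.536·(3.38,-1.12) = (3.5053,-0.3962)
  v2: (1-0.536)·(-4.72,1.44) + 0.536·(-4.87,-0.26) = (-4.8004,0.5288)
  v3: (1-0.536)·(1.98,-1.97) + 0.536·(1.88,-3.98) = (1.9264,-3.0474)
Shoelace sum Σ(x_i·y_{i+1} − x_{i+1}·y_i):
  i=1: 3.5053·0.5288 − -4.8004·-0.3962 = -0.0481 (running -0.0481)
  i=2: -4.8004·-3.0474 − 1.9264·0.5288 = +13.6099 (running +13.5617)
  i=3: 1.9264·-0.3962 − 3.5053·-3.0474 = +9.9187 (running +23.4804)
Area = |Σ|/2 = |23.4804|/2 = 11.7402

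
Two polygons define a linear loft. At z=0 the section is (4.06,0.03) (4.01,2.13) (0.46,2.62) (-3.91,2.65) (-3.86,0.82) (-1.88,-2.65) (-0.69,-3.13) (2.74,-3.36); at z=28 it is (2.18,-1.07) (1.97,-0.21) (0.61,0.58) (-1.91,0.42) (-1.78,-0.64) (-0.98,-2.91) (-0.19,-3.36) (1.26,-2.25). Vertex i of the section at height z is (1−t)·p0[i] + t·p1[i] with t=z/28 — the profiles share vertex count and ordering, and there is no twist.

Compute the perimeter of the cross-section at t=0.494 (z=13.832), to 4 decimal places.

Perimeter at t=0.494: 18.2932

Cross-section at t=0.494: each vertex is (1-t)·p0[i] + t·p1[i].
  v1: (1-0.494)·(4.06,0.03) + 0.494·(2.18,-1.07) = (3.1313,-0.5134)
  v2: (1-0.494)·(4.01,2.13) + 0.494·(1.97,-0.21) = (3.0022,0.9740)
  v3: (1-0.494)·(0.46,2.62) + 0.494·(0.61,0.58) = (0.5341,1.6122)
  v4: (1-0.494)·(-3.91,2.65) + 0.494·(-1.91,0.42) = (-2.9220,1.5484)
  v5: (1-0.494)·(-3.86,0.82) + 0.494·(-1.78,-0.64) = (-2.8325,0.0988)
  v6: (1-0.494)·(-1.88,-2.65) + 0.494·(-0.98,-2.91) = (-1.4354,-2.7784)
  v7: (1-0.494)·(-0.69,-3.13) + 0.494·(-0.19,-3.36) = (-0.4430,-3.2436)
  v8: (1-0.494)·(2.74,-3.36) + 0.494·(1.26,-2.25) = (2.0089,-2.8117)
Perimeter = Σ |v_{i+1} − v_i|:
  edge 1→2: √(-0.1290² + 1.4874²) = 1.4930 (running 1.4930)
  edge 2→3: √(-2.4681² + 0.6382²) = 2.5493 (running 4.0423)
  edge 3→4: √(-3.4561² + -0.0639²) = 3.4567 (running 7.4990)
  edge 4→5: √(0.0895² + -1.4496²) = 1.4524 (running 8.9514)
  edge 5→6: √(1.3971² + -2.8772²) = 3.1985 (running 12.1499)
  edge 6→7: √(0.9924² + -0.4652²) = 1.0960 (running 13.2459)
  edge 7→8: √(2.4519² + 0.4320²) = 2.4896 (running 15.7355)
  edge 8→1: √(1.1224² + 2.2983²) = 2.5577 (running 18.2932)
Perimeter = 18.2932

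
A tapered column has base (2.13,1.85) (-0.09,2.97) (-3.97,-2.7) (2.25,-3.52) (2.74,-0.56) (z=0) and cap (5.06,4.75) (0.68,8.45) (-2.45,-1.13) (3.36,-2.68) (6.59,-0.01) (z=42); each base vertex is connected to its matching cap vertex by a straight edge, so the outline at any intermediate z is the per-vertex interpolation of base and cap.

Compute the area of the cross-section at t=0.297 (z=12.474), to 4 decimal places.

Area at t=0.297: 34.9756

Cross-section at t=0.297: each vertex is (1-t)·p0[i] + t·p1[i].
  v1: (1-0.297)·(2.13,1.85) + 0.297·(5.06,4.75) = (3.0002,2.7113)
  v2: (1-0.297)·(-0.09,2.97) + 0.297·(0.68,8.45) = (0.1387,4.5976)
  v3: (1-0.297)·(-3.97,-2.7) + 0.297·(-2.45,-1.13) = (-3.5186,-2.2337)
  v4: (1-0.297)·(2.25,-3.52) + 0.297·(3.36,-2.68) = (2.5797,-3.2705)
  v5: (1-0.297)·(2.74,-0.56) + 0.297·(6.59,-0.01) = (3.8834,-0.3967)
Shoelace sum Σ(x_i·y_{i+1} − x_{i+1}·y_i):
  i=1: 3.0002·4.5976 − 0.1387·2.7113 = +13.4176 (running +13.4176)
  i=2: 0.1387·-2.2337 − -3.5186·4.5976 = +15.8670 (running +29.2846)
  i=3: -3.5186·-3.2705 − 2.5797·-2.2337 = +17.2698 (running +46.5544)
  i=4: 2.5797·-0.3967 − 3.8834·-3.2705 = +11.6777 (running +58.2320)
  i=5: 3.8834·2.7113 − 3.0002·-0.3967 = +11.7192 (running +69.9513)
Area = |Σ|/2 = |69.9513|/2 = 34.9756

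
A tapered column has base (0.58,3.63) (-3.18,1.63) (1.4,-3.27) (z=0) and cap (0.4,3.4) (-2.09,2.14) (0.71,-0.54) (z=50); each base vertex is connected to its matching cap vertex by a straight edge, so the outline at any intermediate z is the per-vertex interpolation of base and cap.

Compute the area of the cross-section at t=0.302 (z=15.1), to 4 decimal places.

Area at t=0.302: 10.7312

Cross-section at t=0.302: each vertex is (1-t)·p0[i] + t·p1[i].
  v1: (1-0.302)·(0.58,3.63) + 0.302·(0.4,3.4) = (0.5256,3.5605)
  v2: (1-0.302)·(-3.18,1.63) + 0.302·(-2.09,2.14) = (-2.8508,1.7840)
  v3: (1-0.302)·(1.4,-3.27) + 0.302·(0.71,-0.54) = (1.1916,-2.4455)
Shoelace sum Σ(x_i·y_{i+1} − x_{i+1}·y_i):
  i=1: 0.5256·1.7840 − -2.8508·3.5605 = +11.0882 (running +11.0882)
  i=2: -2.8508·-2.4455 − 1.1916·1.7840 = +4.8459 (running +15.9341)
  i=3: 1.1916·3.5605 − 0.5256·-2.4455 = +5.5283 (running +21.4624)
Area = |Σ|/2 = |21.4624|/2 = 10.7312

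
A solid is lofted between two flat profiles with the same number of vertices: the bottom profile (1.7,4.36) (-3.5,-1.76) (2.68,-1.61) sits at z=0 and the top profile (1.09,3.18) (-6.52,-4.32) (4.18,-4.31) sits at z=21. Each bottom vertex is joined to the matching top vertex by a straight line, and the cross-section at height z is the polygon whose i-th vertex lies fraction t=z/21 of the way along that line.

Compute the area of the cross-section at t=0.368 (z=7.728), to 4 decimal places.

Area at t=0.368: 25.6925

Cross-section at t=0.368: each vertex is (1-t)·p0[i] + t·p1[i].
  v1: (1-0.368)·(1.7,4.36) + 0.368·(1.09,3.18) = (1.4755,3.9258)
  v2: (1-0.368)·(-3.5,-1.76) + 0.368·(-6.52,-4.32) = (-4.6114,-2.7021)
  v3: (1-0.368)·(2.68,-1.61) + 0.368·(4.18,-4.31) = (3.2320,-2.6036)
Shoelace sum Σ(x_i·y_{i+1} − x_{i+1}·y_i):
  i=1: 1.4755·-2.7021 − -4.6114·3.9258 = +14.1161 (running +14.1161)
  i=2: -4.6114·-2.6036 − 3.2320·-2.7021 = +20.7393 (running +34.8554)
  i=3: 3.2320·3.9258 − 1.4755·-2.6036 = +16.5297 (running +51.3851)
Area = |Σ|/2 = |51.3851|/2 = 25.6925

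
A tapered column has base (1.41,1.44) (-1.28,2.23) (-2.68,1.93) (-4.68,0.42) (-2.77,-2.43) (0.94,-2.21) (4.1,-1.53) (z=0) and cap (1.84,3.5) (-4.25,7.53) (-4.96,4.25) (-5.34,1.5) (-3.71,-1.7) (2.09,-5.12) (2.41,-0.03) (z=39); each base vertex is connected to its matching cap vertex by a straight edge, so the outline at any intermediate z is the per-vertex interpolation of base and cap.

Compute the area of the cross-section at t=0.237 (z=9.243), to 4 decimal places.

Area at t=0.237: 33.8926

Cross-section at t=0.237: each vertex is (1-t)·p0[i] + t·p1[i].
  v1: (1-0.237)·(1.41,1.44) + 0.237·(1.84,3.5) = (1.5119,1.9282)
  v2: (1-0.237)·(-1.28,2.23) + 0.237·(-4.25,7.53) = (-1.9839,3.4861)
  v3: (1-0.237)·(-2.68,1.93) + 0.237·(-4.96,4.25) = (-3.2204,2.4798)
  v4: (1-0.237)·(-4.68,0.42) + 0.237·(-5.34,1.5) = (-4.8364,0.6760)
  v5: (1-0.237)·(-2.77,-2.43) + 0.237·(-3.71,-1.7) = (-2.9928,-2.2570)
  v6: (1-0.237)·(0.94,-2.21) + 0.237·(2.09,-5.12) = (1.2125,-2.8997)
  v7: (1-0.237)·(4.1,-1.53) + 0.237·(2.41,-0.03) = (3.6995,-1.1745)
Shoelace sum Σ(x_i·y_{i+1} − x_{i+1}·y_i):
  i=1: 1.5119·3.4861 − -1.9839·1.9282 = +9.0960 (running +9.0960)
  i=2: -1.9839·2.4798 − -3.2204·3.4861 = +6.3068 (running +15.4028)
  i=3: -3.2204·0.6760 − -4.8364·2.4798 = +9.8167 (running +25.2195)
  i=4: -4.8364·-2.2570 − -2.9928·0.6760 = +12.9388 (running +38.1583)
  i=5: -2.9928·-2.8997 − 1.2125·-2.2570 = +11.4148 (running +49.5731)
  i=6: 1.2125·-1.1745 − 3.6995·-2.8997 = +9.3031 (running +58.8762)
  i=7: 3.6995·1.9282 − 1.5119·-1.1745 = +8.9091 (running +67.7853)
Area = |Σ|/2 = |67.7853|/2 = 33.8926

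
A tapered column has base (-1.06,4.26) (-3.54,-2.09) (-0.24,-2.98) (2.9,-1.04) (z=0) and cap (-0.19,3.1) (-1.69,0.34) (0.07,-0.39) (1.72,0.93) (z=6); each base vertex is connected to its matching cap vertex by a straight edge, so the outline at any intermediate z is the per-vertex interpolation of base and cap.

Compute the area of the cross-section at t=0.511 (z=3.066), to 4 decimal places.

Area at t=0.511: 13.2385

Cross-section at t=0.511: each vertex is (1-t)·p0[i] + t·p1[i].
  v1: (1-0.511)·(-1.06,4.26) + 0.511·(-0.19,3.1) = (-0.6154,3.6672)
  v2: (1-0.511)·(-3.54,-2.09) + 0.511·(-1.69,0.34) = (-2.5947,-0.8483)
  v3: (1-0.511)·(-0.24,-2.98) + 0.511·(0.07,-0.39) = (-0.0816,-1.6565)
  v4: (1-0.511)·(2.9,-1.04) + 0.511·(1.72,0.93) = (2.2970,-0.0333)
Shoelace sum Σ(x_i·y_{i+1} − x_{i+1}·y_i):
  i=1: -0.6154·-0.8483 − -2.5947·3.6672 = +10.0373 (running +10.0373)
  i=2: -2.5947·-1.6565 − -0.0816·-0.8483 = +4.2289 (running +14.2661)
  i=3: -0.0816·-0.0333 − 2.2970·-1.6565 = +3.8078 (running +18.0739)
  i=4: 2.2970·3.6672 − -0.6154·-0.0333 = +8.4032 (running +26.4771)
Area = |Σ|/2 = |26.4771|/2 = 13.2385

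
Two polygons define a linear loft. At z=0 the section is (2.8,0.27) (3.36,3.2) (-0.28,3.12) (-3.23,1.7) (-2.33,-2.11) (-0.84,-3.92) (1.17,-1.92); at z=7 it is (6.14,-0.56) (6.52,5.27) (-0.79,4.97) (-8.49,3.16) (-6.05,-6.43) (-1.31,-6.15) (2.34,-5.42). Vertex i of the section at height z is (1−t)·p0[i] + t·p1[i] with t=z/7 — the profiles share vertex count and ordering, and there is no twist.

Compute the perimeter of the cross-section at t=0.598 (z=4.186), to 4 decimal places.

Cross-section at t=0.598: each vertex is (1-t)·p0[i] + t·p1[i].
  v1: (1-0.598)·(2.8,0.27) + 0.598·(6.14,-0.56) = (4.7973,-0.2263)
  v2: (1-0.598)·(3.36,3.2) + 0.598·(6.52,5.27) = (5.2497,4.4379)
  v3: (1-0.598)·(-0.28,3.12) + 0.598·(-0.79,4.97) = (-0.5850,4.2263)
  v4: (1-0.598)·(-3.23,1.7) + 0.598·(-8.49,3.16) = (-6.3755,2.5731)
  v5: (1-0.598)·(-2.33,-2.11) + 0.598·(-6.05,-6.43) = (-4.5546,-4.6934)
  v6: (1-0.598)·(-0.84,-3.92) + 0.598·(-1.31,-6.15) = (-1.1211,-5.2535)
  v7: (1-0.598)·(1.17,-1.92) + 0.598·(2.34,-5.42) = (1.8697,-4.0130)
Perimeter = Σ |v_{i+1} − v_i|:
  edge 1→2: √(0.4524² + 4.6642²) = 4.6861 (running 4.6861)
  edge 2→3: √(-5.8347² + -0.2116²) = 5.8385 (running 10.5246)
  edge 3→4: √(-5.7905² + -1.6532²) = 6.0219 (running 16.5465)
  edge 4→5: √(1.8209² + -7.2664²) = 7.4911 (running 24.0376)
  edge 5→6: √(3.4335² + -0.5602²) = 3.4789 (running 27.5165)
  edge 6→7: √(2.9907² + 1.2405²) = 3.2378 (running 30.7543)
  edge 7→1: √(2.9277² + 3.7867²) = 4.7864 (running 35.5407)
Perimeter = 35.5407

Perimeter at t=0.598: 35.5407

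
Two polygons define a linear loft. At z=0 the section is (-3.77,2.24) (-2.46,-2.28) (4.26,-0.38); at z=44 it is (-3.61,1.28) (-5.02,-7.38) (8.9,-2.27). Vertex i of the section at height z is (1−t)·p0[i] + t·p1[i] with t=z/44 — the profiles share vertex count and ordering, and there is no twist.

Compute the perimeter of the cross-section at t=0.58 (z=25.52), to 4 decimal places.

Perimeter at t=0.58: 29.5415

Cross-section at t=0.58: each vertex is (1-t)·p0[i] + t·p1[i].
  v1: (1-0.58)·(-3.77,2.24) + 0.58·(-3.61,1.28) = (-3.6772,1.6832)
  v2: (1-0.58)·(-2.46,-2.28) + 0.58·(-5.02,-7.38) = (-3.9448,-5.2380)
  v3: (1-0.58)·(4.26,-0.38) + 0.58·(8.9,-2.27) = (6.9512,-1.4762)
Perimeter = Σ |v_{i+1} − v_i|:
  edge 1→2: √(-0.2676² + -6.9212²) = 6.9264 (running 6.9264)
  edge 2→3: √(10.8960² + 3.7618²) = 11.5271 (running 18.4535)
  edge 3→1: √(-10.6284² + 3.1594²) = 11.0880 (running 29.5415)
Perimeter = 29.5415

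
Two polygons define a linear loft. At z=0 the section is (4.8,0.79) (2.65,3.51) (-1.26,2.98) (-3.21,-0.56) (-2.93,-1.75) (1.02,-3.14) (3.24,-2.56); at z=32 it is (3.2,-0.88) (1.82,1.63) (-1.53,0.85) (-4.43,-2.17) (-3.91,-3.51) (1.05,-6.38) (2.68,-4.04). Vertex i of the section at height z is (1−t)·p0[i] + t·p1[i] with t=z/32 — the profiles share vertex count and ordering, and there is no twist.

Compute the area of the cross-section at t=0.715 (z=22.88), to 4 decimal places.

Area at t=0.715: 38.0736

Cross-section at t=0.715: each vertex is (1-t)·p0[i] + t·p1[i].
  v1: (1-0.715)·(4.8,0.79) + 0.715·(3.2,-0.88) = (3.6560,-0.4040)
  v2: (1-0.715)·(2.65,3.51) + 0.715·(1.82,1.63) = (2.0566,2.1658)
  v3: (1-0.715)·(-1.26,2.98) + 0.715·(-1.53,0.85) = (-1.4530,1.4571)
  v4: (1-0.715)·(-3.21,-0.56) + 0.715·(-4.43,-2.17) = (-4.0823,-1.7111)
  v5: (1-0.715)·(-2.93,-1.75) + 0.715·(-3.91,-3.51) = (-3.6307,-3.0084)
  v6: (1-0.715)·(1.02,-3.14) + 0.715·(1.05,-6.38) = (1.0414,-5.4566)
  v7: (1-0.715)·(3.24,-2.56) + 0.715·(2.68,-4.04) = (2.8396,-3.6182)
Shoelace sum Σ(x_i·y_{i+1} − x_{i+1}·y_i):
  i=1: 3.6560·2.1658 − 2.0566·-0.4040 = +8.7491 (running +8.7491)
  i=2: 2.0566·1.4571 − -1.4530·2.1658 = +6.1435 (running +14.8926)
  i=3: -1.4530·-1.7111 − -4.0823·1.4571 = +8.4345 (running +23.3271)
  i=4: -4.0823·-3.0084 − -3.6307·-1.7111 = +6.0685 (running +29.3956)
  i=5: -3.6307·-5.4566 − 1.0414·-3.0084 = +22.9444 (running +52.3400)
  i=6: 1.0414·-3.6182 − 2.8396·-5.4566 = +11.7264 (running +64.0664)
  i=7: 2.8396·-0.4040 − 3.6560·-3.6182 = +12.0808 (running +76.1472)
Area = |Σ|/2 = |76.1472|/2 = 38.0736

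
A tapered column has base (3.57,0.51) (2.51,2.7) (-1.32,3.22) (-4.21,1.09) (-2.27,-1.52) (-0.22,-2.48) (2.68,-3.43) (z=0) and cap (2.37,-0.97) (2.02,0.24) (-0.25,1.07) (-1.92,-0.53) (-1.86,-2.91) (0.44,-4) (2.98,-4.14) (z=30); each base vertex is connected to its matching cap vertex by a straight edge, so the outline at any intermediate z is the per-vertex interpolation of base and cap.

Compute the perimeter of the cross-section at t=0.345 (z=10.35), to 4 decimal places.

Perimeter at t=0.345: 20.2695

Cross-section at t=0.345: each vertex is (1-t)·p0[i] + t·p1[i].
  v1: (1-0.345)·(3.57,0.51) + 0.345·(2.37,-0.97) = (3.1560,-0.0006)
  v2: (1-0.345)·(2.51,2.7) + 0.345·(2.02,0.24) = (2.3409,1.8513)
  v3: (1-0.345)·(-1.32,3.22) + 0.345·(-0.25,1.07) = (-0.9508,2.4783)
  v4: (1-0.345)·(-4.21,1.09) + 0.345·(-1.92,-0.53) = (-3.4200,0.5311)
  v5: (1-0.345)·(-2.27,-1.52) + 0.345·(-1.86,-2.91) = (-2.1285,-1.9995)
  v6: (1-0.345)·(-0.22,-2.48) + 0.345·(0.44,-4) = (0.0077,-3.0044)
  v7: (1-0.345)·(2.68,-3.43) + 0.345·(2.98,-4.14) = (2.7835,-3.6749)
Perimeter = Σ |v_{i+1} − v_i|:
  edge 1→2: √(-0.8151² + 1.8519²) = 2.0233 (running 2.0233)
  edge 2→3: √(-3.2918² + 0.6269²) = 3.3510 (running 5.3743)
  edge 3→4: √(-2.4691² + -1.9471²) = 3.1445 (running 8.5188)
  edge 4→5: √(1.2914² + -2.5307²) = 2.8411 (running 11.3599)
  edge 5→6: √(2.1362² + -1.0049²) = 2.3608 (running 13.7207)
  edge 6→7: √(2.7758² + -0.6705²) = 2.8556 (running 16.5763)
  edge 7→1: √(0.3725² + 3.6744²) = 3.6932 (running 20.2695)
Perimeter = 20.2695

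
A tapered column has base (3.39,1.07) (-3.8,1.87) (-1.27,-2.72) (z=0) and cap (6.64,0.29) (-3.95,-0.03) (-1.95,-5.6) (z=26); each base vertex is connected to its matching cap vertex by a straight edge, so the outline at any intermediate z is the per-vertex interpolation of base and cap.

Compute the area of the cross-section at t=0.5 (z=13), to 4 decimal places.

Area at t=0.5: 22.3088

Cross-section at t=0.5: each vertex is (1-t)·p0[i] + t·p1[i].
  v1: (1-0.5)·(3.39,1.07) + 0.5·(6.64,0.29) = (5.0150,0.6800)
  v2: (1-0.5)·(-3.8,1.87) + 0.5·(-3.95,-0.03) = (-3.8750,0.9200)
  v3: (1-0.5)·(-1.27,-2.72) + 0.5·(-1.95,-5.6) = (-1.6100,-4.1600)
Shoelace sum Σ(x_i·y_{i+1} − x_{i+1}·y_i):
  i=1: 5.0150·0.9200 − -3.8750·0.6800 = +7.2488 (running +7.2488)
  i=2: -3.8750·-4.1600 − -1.6100·0.9200 = +17.6012 (running +24.8500)
  i=3: -1.6100·0.6800 − 5.0150·-4.1600 = +19.7676 (running +44.6176)
Area = |Σ|/2 = |44.6176|/2 = 22.3088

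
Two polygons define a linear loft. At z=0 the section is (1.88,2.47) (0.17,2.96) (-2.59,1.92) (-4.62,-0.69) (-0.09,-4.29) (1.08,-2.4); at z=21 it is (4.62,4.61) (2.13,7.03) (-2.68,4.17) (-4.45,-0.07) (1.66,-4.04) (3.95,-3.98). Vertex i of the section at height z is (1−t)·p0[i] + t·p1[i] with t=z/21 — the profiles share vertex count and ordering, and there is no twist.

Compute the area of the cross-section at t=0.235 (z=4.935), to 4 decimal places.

Area at t=0.235: 35.3575

Cross-section at t=0.235: each vertex is (1-t)·p0[i] + t·p1[i].
  v1: (1-0.235)·(1.88,2.47) + 0.235·(4.62,4.61) = (2.5239,2.9729)
  v2: (1-0.235)·(0.17,2.96) + 0.235·(2.13,7.03) = (0.6306,3.9165)
  v3: (1-0.235)·(-2.59,1.92) + 0.235·(-2.68,4.17) = (-2.6111,2.4487)
  v4: (1-0.235)·(-4.62,-0.69) + 0.235·(-4.45,-0.07) = (-4.5800,-0.5443)
  v5: (1-0.235)·(-0.09,-4.29) + 0.235·(1.66,-4.04) = (0.3212,-4.2313)
  v6: (1-0.235)·(1.08,-2.4) + 0.235·(3.95,-3.98) = (1.7545,-2.7713)
Shoelace sum Σ(x_i·y_{i+1} − x_{i+1}·y_i):
  i=1: 2.5239·3.9165 − 0.6306·2.9729 = +8.0100 (running +8.0100)
  i=2: 0.6306·2.4487 − -2.6111·3.9165 = +11.7706 (running +19.7806)
  i=3: -2.6111·-0.5443 − -4.5800·2.4487 = +12.6366 (running +32.4173)
  i=4: -4.5800·-4.2313 − 0.3212·-0.5443 = +19.5542 (running +51.9715)
  i=5: 0.3212·-2.7713 − 1.7545·-4.2313 = +6.5332 (running +58.5047)
  i=6: 1.7545·2.9729 − 2.5239·-2.7713 = +12.2103 (running +70.7150)
Area = |Σ|/2 = |70.7150|/2 = 35.3575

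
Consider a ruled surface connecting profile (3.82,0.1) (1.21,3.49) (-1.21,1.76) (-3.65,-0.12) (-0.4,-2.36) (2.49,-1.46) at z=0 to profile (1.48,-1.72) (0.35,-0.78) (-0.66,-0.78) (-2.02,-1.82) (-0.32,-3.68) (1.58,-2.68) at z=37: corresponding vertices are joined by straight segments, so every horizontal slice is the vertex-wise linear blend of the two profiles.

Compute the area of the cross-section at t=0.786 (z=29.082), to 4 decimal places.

Cross-section at t=0.786: each vertex is (1-t)·p0[i] + t·p1[i].
  v1: (1-0.786)·(3.82,0.1) + 0.786·(1.48,-1.72) = (1.9808,-1.3305)
  v2: (1-0.786)·(1.21,3.49) + 0.786·(0.35,-0.78) = (0.5340,0.1338)
  v3: (1-0.786)·(-1.21,1.76) + 0.786·(-0.66,-0.78) = (-0.7777,-0.2364)
  v4: (1-0.786)·(-3.65,-0.12) + 0.786·(-2.02,-1.82) = (-2.3688,-1.4562)
  v5: (1-0.786)·(-0.4,-2.36) + 0.786·(-0.32,-3.68) = (-0.3371,-3.3975)
  v6: (1-0.786)·(2.49,-1.46) + 0.786·(1.58,-2.68) = (1.7747,-2.4189)
Shoelace sum Σ(x_i·y_{i+1} − x_{i+1}·y_i):
  i=1: 1.9808·0.1338 − 0.5340·-1.3305 = +0.9755 (running +0.9755)
  i=2: 0.5340·-0.2364 − -0.7777·0.1338 = -0.0222 (running +0.9533)
  i=3: -0.7777·-1.4562 − -2.3688·-0.2364 = +0.5724 (running +1.5257)
  i=4: -2.3688·-3.3975 − -0.3371·-1.4562 = +7.5572 (running +9.0829)
  i=5: -0.3371·-2.4189 − 1.7747·-3.3975 = +6.8452 (running +15.9281)
  i=6: 1.7747·-1.3305 − 1.9808·-2.4189 = +2.4300 (running +18.3581)
Area = |Σ|/2 = |18.3581|/2 = 9.1790

Area at t=0.786: 9.1790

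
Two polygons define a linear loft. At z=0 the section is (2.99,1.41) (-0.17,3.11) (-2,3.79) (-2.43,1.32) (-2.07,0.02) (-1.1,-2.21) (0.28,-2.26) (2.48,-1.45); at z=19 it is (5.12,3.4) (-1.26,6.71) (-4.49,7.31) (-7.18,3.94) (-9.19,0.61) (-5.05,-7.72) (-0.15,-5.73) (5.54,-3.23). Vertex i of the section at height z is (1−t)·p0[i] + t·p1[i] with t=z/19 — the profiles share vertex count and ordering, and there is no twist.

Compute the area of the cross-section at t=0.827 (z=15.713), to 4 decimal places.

Cross-section at t=0.827: each vertex is (1-t)·p0[i] + t·p1[i].
  v1: (1-0.827)·(2.99,1.41) + 0.827·(5.12,3.4) = (4.7515,3.0557)
  v2: (1-0.827)·(-0.17,3.11) + 0.827·(-1.26,6.71) = (-1.0714,6.0872)
  v3: (1-0.827)·(-2,3.79) + 0.827·(-4.49,7.31) = (-4.0592,6.7010)
  v4: (1-0.827)·(-2.43,1.32) + 0.827·(-7.18,3.94) = (-6.3582,3.4867)
  v5: (1-0.827)·(-2.07,0.02) + 0.827·(-9.19,0.61) = (-7.9582,0.5079)
  v6: (1-0.827)·(-1.1,-2.21) + 0.827·(-5.05,-7.72) = (-4.3666,-6.7668)
  v7: (1-0.827)·(0.28,-2.26) + 0.827·(-0.15,-5.73) = (-0.0756,-5.1297)
  v8: (1-0.827)·(2.48,-1.45) + 0.827·(5.54,-3.23) = (5.0106,-2.9221)
Shoelace sum Σ(x_i·y_{i+1} − x_{i+1}·y_i):
  i=1: 4.7515·6.0872 − -1.0714·3.0557 = +32.1974 (running +32.1974)
  i=2: -1.0714·6.7010 − -4.0592·6.0872 = +17.5296 (running +49.7270)
  i=3: -4.0592·3.4867 − -6.3582·6.7010 = +28.4534 (running +78.1805)
  i=4: -6.3582·0.5079 − -7.9582·3.4867 = +24.5188 (running +102.6992)
  i=5: -7.9582·-6.7668 − -4.3666·0.5079 = +56.0695 (running +158.7688)
  i=6: -4.3666·-5.1297 − -0.0756·-6.7668 = +21.8879 (running +180.6567)
  i=7: -0.0756·-2.9221 − 5.0106·-5.1297 = +25.9239 (running +206.5805)
  i=8: 5.0106·3.0557 − 4.7515·-2.9221 = +29.1953 (running +235.7758)
Area = |Σ|/2 = |235.7758|/2 = 117.8879

Area at t=0.827: 117.8879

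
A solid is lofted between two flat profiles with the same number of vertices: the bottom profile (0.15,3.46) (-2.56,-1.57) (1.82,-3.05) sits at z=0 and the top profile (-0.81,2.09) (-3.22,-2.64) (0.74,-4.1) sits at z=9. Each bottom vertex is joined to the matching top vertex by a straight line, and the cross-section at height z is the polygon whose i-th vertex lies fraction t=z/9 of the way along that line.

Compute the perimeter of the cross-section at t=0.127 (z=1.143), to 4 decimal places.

Perimeter at t=0.127: 16.9116

Cross-section at t=0.127: each vertex is (1-t)·p0[i] + t·p1[i].
  v1: (1-0.127)·(0.15,3.46) + 0.127·(-0.81,2.09) = (0.0281,3.2860)
  v2: (1-0.127)·(-2.56,-1.57) + 0.127·(-3.22,-2.64) = (-2.6438,-1.7059)
  v3: (1-0.127)·(1.82,-3.05) + 0.127·(0.74,-4.1) = (1.6828,-3.1833)
Perimeter = Σ |v_{i+1} − v_i|:
  edge 1→2: √(-2.6719² + -4.9919²) = 5.6620 (running 5.6620)
  edge 2→3: √(4.3267² + -1.4775²) = 4.5720 (running 10.2340)
  edge 3→1: √(-1.6548² + 6.4694²) = 6.6776 (running 16.9116)
Perimeter = 16.9116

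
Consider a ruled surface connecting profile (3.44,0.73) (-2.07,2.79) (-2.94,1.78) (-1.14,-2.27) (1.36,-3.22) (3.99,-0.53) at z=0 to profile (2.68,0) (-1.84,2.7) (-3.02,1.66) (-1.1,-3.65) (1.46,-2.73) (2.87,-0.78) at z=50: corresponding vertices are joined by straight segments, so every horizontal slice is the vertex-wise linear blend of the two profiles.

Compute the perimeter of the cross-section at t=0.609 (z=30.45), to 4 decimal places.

Perimeter at t=0.609: 18.6238

Cross-section at t=0.609: each vertex is (1-t)·p0[i] + t·p1[i].
  v1: (1-0.609)·(3.44,0.73) + 0.609·(2.68,0) = (2.9772,0.2854)
  v2: (1-0.609)·(-2.07,2.79) + 0.609·(-1.84,2.7) = (-1.9299,2.7352)
  v3: (1-0.609)·(-2.94,1.78) + 0.609·(-3.02,1.66) = (-2.9887,1.7069)
  v4: (1-0.609)·(-1.14,-2.27) + 0.609·(-1.1,-3.65) = (-1.1156,-3.1104)
  v5: (1-0.609)·(1.36,-3.22) + 0.609·(1.46,-2.73) = (1.4209,-2.9216)
  v6: (1-0.609)·(3.99,-0.53) + 0.609·(2.87,-0.78) = (3.3079,-0.6823)
Perimeter = Σ |v_{i+1} − v_i|:
  edge 1→2: √(-4.9071² + 2.4498²) = 5.4846 (running 5.4846)
  edge 2→3: √(-1.0588² + -1.0283²) = 1.4759 (running 6.9605)
  edge 3→4: √(1.8731² + -4.8173²) = 5.1687 (running 12.1292)
  edge 4→5: √(2.5365² + 0.1888²) = 2.5436 (running 14.6728)
  edge 5→6: √(1.8870² + 2.2393²) = 2.9284 (running 17.6012)
  edge 6→1: √(-0.3308² + 0.9677²) = 1.0226 (running 18.6238)
Perimeter = 18.6238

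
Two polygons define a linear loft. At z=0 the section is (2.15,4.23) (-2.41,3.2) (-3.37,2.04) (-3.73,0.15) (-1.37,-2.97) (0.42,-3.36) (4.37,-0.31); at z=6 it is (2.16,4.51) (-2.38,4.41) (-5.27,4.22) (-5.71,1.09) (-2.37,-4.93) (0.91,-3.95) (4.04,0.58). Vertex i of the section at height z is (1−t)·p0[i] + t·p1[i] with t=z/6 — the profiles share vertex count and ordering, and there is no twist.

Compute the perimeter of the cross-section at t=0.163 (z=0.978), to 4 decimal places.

Perimeter at t=0.163: 24.7945

Cross-section at t=0.163: each vertex is (1-t)·p0[i] + t·p1[i].
  v1: (1-0.163)·(2.15,4.23) + 0.163·(2.16,4.51) = (2.1516,4.2756)
  v2: (1-0.163)·(-2.41,3.2) + 0.163·(-2.38,4.41) = (-2.4051,3.3972)
  v3: (1-0.163)·(-3.37,2.04) + 0.163·(-5.27,4.22) = (-3.6797,2.3953)
  v4: (1-0.163)·(-3.73,0.15) + 0.163·(-5.71,1.09) = (-4.0527,0.3032)
  v5: (1-0.163)·(-1.37,-2.97) + 0.163·(-2.37,-4.93) = (-1.5330,-3.2895)
  v6: (1-0.163)·(0.42,-3.36) + 0.163·(0.91,-3.95) = (0.4999,-3.4562)
  v7: (1-0.163)·(4.37,-0.31) + 0.163·(4.04,0.58) = (4.3162,-0.1649)
Perimeter = Σ |v_{i+1} − v_i|:
  edge 1→2: √(-4.5567² + -0.8784²) = 4.6406 (running 4.6406)
  edge 2→3: √(-1.2746² + -1.0019²) = 1.6212 (running 6.2619)
  edge 3→4: √(-0.3730² + -2.0921²) = 2.1251 (running 8.3870)
  edge 4→5: √(2.5197² + -3.5927²) = 4.3882 (running 12.7752)
  edge 5→6: √(2.0329² + -0.1667²) = 2.0397 (running 14.8149)
  edge 6→7: √(3.8163² + 3.2912²) = 5.0395 (running 19.8544)
  edge 7→1: √(-2.1646² + 4.4406²) = 4.9400 (running 24.7945)
Perimeter = 24.7945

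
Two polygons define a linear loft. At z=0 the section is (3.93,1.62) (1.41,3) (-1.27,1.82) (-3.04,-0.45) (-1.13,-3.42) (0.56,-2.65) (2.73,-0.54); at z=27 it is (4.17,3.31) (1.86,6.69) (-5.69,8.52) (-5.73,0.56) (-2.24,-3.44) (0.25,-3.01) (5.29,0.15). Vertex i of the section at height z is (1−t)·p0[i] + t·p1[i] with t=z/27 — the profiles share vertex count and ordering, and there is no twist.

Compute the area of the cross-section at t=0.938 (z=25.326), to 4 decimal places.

Area at t=0.938: 86.0974

Cross-section at t=0.938: each vertex is (1-t)·p0[i] + t·p1[i].
  v1: (1-0.938)·(3.93,1.62) + 0.938·(4.17,3.31) = (4.1551,3.2052)
  v2: (1-0.938)·(1.41,3) + 0.938·(1.86,6.69) = (1.8321,6.4612)
  v3: (1-0.938)·(-1.27,1.82) + 0.938·(-5.69,8.52) = (-5.4160,8.1046)
  v4: (1-0.938)·(-3.04,-0.45) + 0.938·(-5.73,0.56) = (-5.5632,0.4974)
  v5: (1-0.938)·(-1.13,-3.42) + 0.938·(-2.24,-3.44) = (-2.1712,-3.4388)
  v6: (1-0.938)·(0.56,-2.65) + 0.938·(0.25,-3.01) = (0.2692,-2.9877)
  v7: (1-0.938)·(2.73,-0.54) + 0.938·(5.29,0.15) = (5.1313,0.1072)
Shoelace sum Σ(x_i·y_{i+1} − x_{i+1}·y_i):
  i=1: 4.1551·6.4612 − 1.8321·3.2052 = +20.9749 (running +20.9749)
  i=2: 1.8321·8.1046 − -5.4160·6.4612 = +49.8421 (running +70.8170)
  i=3: -5.4160·0.4974 − -5.5632·8.1046 = +42.3939 (running +113.2109)
  i=4: -5.5632·-3.4388 − -2.1712·0.4974 = +20.2105 (running +133.4214)
  i=5: -2.1712·-2.9877 − 0.2692·-3.4388 = +7.4126 (running +140.8339)
  i=6: 0.2692·0.1072 − 5.1313·-2.9877 = +15.3595 (running +156.1934)
  i=7: 5.1313·3.2052 − 4.1551·0.1072 = +16.0014 (running +172.1948)
Area = |Σ|/2 = |172.1948|/2 = 86.0974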